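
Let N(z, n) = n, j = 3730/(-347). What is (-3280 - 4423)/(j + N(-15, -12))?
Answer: 2672941/7894 ≈ 338.60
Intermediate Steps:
j = -3730/347 (j = 3730*(-1/347) = -3730/347 ≈ -10.749)
(-3280 - 4423)/(j + N(-15, -12)) = (-3280 - 4423)/(-3730/347 - 12) = -7703/(-7894/347) = -7703*(-347/7894) = 2672941/7894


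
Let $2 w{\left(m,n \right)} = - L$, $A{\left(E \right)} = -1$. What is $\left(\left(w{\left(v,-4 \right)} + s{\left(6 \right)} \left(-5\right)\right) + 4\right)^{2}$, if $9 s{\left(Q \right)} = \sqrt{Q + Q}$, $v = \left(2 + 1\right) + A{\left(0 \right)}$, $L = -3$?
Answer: $\frac{3667}{108} - \frac{110 \sqrt{3}}{9} \approx 12.784$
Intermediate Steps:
$v = 2$ ($v = \left(2 + 1\right) - 1 = 3 - 1 = 2$)
$w{\left(m,n \right)} = \frac{3}{2}$ ($w{\left(m,n \right)} = \frac{\left(-1\right) \left(-3\right)}{2} = \frac{1}{2} \cdot 3 = \frac{3}{2}$)
$s{\left(Q \right)} = \frac{\sqrt{2} \sqrt{Q}}{9}$ ($s{\left(Q \right)} = \frac{\sqrt{Q + Q}}{9} = \frac{\sqrt{2 Q}}{9} = \frac{\sqrt{2} \sqrt{Q}}{9}$)
$\left(\left(w{\left(v,-4 \right)} + s{\left(6 \right)} \left(-5\right)\right) + 4\right)^{2} = \left(\left(\frac{3}{2} + \frac{\sqrt{2} \sqrt{6}}{9} \left(-5\right)\right) + 4\right)^{2} = \left(\left(\frac{3}{2} + \frac{2 \sqrt{3}}{9} \left(-5\right)\right) + 4\right)^{2} = \left(\left(\frac{3}{2} - \frac{10 \sqrt{3}}{9}\right) + 4\right)^{2} = \left(\frac{11}{2} - \frac{10 \sqrt{3}}{9}\right)^{2}$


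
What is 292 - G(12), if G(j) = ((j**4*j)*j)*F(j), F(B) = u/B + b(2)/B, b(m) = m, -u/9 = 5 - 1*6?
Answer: -2736860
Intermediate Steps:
u = 9 (u = -9*(5 - 1*6) = -9*(5 - 6) = -9*(-1) = 9)
F(B) = 11/B (F(B) = 9/B + 2/B = 11/B)
G(j) = 11*j**5 (G(j) = ((j**4*j)*j)*(11/j) = (j**5*j)*(11/j) = j**6*(11/j) = 11*j**5)
292 - G(12) = 292 - 11*12**5 = 292 - 11*248832 = 292 - 1*2737152 = 292 - 2737152 = -2736860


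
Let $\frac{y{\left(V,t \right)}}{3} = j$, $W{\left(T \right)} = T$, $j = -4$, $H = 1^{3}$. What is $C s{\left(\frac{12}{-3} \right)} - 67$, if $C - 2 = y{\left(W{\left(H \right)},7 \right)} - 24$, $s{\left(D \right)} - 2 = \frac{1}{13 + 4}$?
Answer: $-137$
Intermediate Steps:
$H = 1$
$y{\left(V,t \right)} = -12$ ($y{\left(V,t \right)} = 3 \left(-4\right) = -12$)
$s{\left(D \right)} = \frac{35}{17}$ ($s{\left(D \right)} = 2 + \frac{1}{13 + 4} = 2 + \frac{1}{17} = \frac{35}{17}$)
$C = -34$ ($C = 2 - 36 = -34$)
$C s{\left(\frac{12}{-3} \right)} - 67 = \left(-34\right) \frac{35}{17} - 67 = -70 - 67 = -137$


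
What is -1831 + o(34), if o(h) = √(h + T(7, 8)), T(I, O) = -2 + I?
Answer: -1831 + √39 ≈ -1824.8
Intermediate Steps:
o(h) = √(5 + h) (o(h) = √(h + (-2 + 7)) = √(h + 5) = √(5 + h))
-1831 + o(34) = -1831 + √(5 + 34) = -1831 + √39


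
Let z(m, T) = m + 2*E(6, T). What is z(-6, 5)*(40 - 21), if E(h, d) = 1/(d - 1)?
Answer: -209/2 ≈ -104.50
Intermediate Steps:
E(h, d) = 1/(-1 + d)
z(m, T) = m + 2/(-1 + T)
z(-6, 5)*(40 - 21) = ((2 - 6*(-1 + 5))/(-1 + 5))*(40 - 21) = ((2 - 6*4)/4)*19 = ((2 - 24)/4)*19 = ((¼)*(-22))*19 = -11/2*19 = -209/2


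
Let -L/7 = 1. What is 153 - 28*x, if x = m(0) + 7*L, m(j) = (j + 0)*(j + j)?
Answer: 1525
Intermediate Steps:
L = -7 (L = -7*1 = -7)
m(j) = 2*j² (m(j) = j*(2*j) = 2*j²)
x = -49 (x = 2*0² + 7*(-7) = 2*0 - 49 = 0 - 49 = -49)
153 - 28*x = 153 - 28*(-49) = 153 + 1372 = 1525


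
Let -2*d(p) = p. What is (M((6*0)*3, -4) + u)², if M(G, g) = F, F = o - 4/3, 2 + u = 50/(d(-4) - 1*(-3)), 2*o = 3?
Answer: 2401/36 ≈ 66.694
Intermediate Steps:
d(p) = -p/2
o = 3/2 (o = (½)*3 = 3/2 ≈ 1.5000)
u = 8 (u = -2 + 50/(-½*(-4) - 1*(-3)) = -2 + 50/(2 + 3) = -2 + 50/5 = -2 + 50*(⅕) = -2 + 10 = 8)
F = ⅙ (F = 3/2 - 4/3 = ⅙ ≈ 0.16667)
M(G, g) = ⅙
(M((6*0)*3, -4) + u)² = (⅙ + 8)² = (49/6)² = 2401/36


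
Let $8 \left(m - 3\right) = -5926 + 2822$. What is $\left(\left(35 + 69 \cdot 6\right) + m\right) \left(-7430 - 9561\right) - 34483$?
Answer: $-1121907$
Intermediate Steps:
$m = -385$ ($m = 3 + \frac{-5926 + 2822}{8} = 3 + \frac{1}{8} \left(-3104\right) = 3 - 388 = -385$)
$\left(\left(35 + 69 \cdot 6\right) + m\right) \left(-7430 - 9561\right) - 34483 = \left(\left(35 + 69 \cdot 6\right) - 385\right) \left(-7430 - 9561\right) - 34483 = \left(\left(35 + 414\right) - 385\right) \left(-16991\right) - 34483 = \left(449 - 385\right) \left(-16991\right) - 34483 = 64 \left(-16991\right) - 34483 = -1087424 - 34483 = -1121907$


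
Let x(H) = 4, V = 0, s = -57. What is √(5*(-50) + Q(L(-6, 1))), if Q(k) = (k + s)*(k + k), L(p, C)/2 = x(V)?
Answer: I*√1034 ≈ 32.156*I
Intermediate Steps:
L(p, C) = 8 (L(p, C) = 2*4 = 8)
Q(k) = 2*k*(-57 + k) (Q(k) = (k - 57)*(k + k) = (-57 + k)*(2*k) = 2*k*(-57 + k))
√(5*(-50) + Q(L(-6, 1))) = √(5*(-50) + 2*8*(-57 + 8)) = √(-250 + 2*8*(-49)) = √(-250 - 784) = √(-1034) = I*√1034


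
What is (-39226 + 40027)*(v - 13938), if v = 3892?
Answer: -8046846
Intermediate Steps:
(-39226 + 40027)*(v - 13938) = (-39226 + 40027)*(3892 - 13938) = 801*(-10046) = -8046846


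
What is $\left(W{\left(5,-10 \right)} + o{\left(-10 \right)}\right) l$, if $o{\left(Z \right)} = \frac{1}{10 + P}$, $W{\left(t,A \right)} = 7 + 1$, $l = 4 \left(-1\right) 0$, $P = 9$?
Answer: $0$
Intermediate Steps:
$l = 0$ ($l = \left(-4\right) 0 = 0$)
$W{\left(t,A \right)} = 8$
$o{\left(Z \right)} = \frac{1}{19}$ ($o{\left(Z \right)} = \frac{1}{10 + 9} = \frac{1}{19}$)
$\left(W{\left(5,-10 \right)} + o{\left(-10 \right)}\right) l = \left(8 + \frac{1}{19}\right) 0 = \frac{153}{19} \cdot 0 = 0$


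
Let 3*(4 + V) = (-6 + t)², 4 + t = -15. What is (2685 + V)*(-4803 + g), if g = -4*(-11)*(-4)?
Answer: -43157972/3 ≈ -1.4386e+7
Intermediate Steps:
t = -19 (t = -4 - 15 = -19)
V = 613/3 (V = -4 + (-6 - 19)²/3 = -4 + (⅓)*(-25)² = -4 + (⅓)*625 = -4 + 625/3 = 613/3 ≈ 204.33)
g = -176 (g = 44*(-4) = -176)
(2685 + V)*(-4803 + g) = (2685 + 613/3)*(-4803 - 176) = (8668/3)*(-4979) = -43157972/3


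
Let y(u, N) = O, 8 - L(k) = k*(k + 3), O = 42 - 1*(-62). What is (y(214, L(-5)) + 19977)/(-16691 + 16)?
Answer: -20081/16675 ≈ -1.2043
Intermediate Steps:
O = 104 (O = 42 + 62 = 104)
L(k) = 8 - k*(3 + k) (L(k) = 8 - k*(k + 3) = 8 - k*(3 + k))
y(u, N) = 104
(y(214, L(-5)) + 19977)/(-16691 + 16) = (104 + 19977)/(-16691 + 16) = 20081/(-16675) = 20081*(-1/16675) = -20081/16675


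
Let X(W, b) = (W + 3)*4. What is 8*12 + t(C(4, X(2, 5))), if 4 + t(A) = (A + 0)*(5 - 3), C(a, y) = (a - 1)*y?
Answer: 212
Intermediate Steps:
X(W, b) = 12 + 4*W (X(W, b) = (3 + W)*4 = 12 + 4*W)
C(a, y) = y*(-1 + a) (C(a, y) = (-1 + a)*y = y*(-1 + a))
t(A) = -4 + 2*A (t(A) = -4 + (A + 0)*(5 - 3) = -4 + A*2 = -4 + 2*A)
8*12 + t(C(4, X(2, 5))) = 8*12 + (-4 + 2*((12 + 4*2)*(-1 + 4))) = 96 + (-4 + 2*((12 + 8)*3)) = 96 + (-4 + 2*(20*3)) = 96 + (-4 + 2*60) = 96 + (-4 + 120) = 96 + 116 = 212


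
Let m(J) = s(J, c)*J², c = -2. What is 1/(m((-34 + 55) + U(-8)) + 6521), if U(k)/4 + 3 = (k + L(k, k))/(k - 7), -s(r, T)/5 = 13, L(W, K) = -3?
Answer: -45/123088 ≈ -0.00036559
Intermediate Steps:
s(r, T) = -65 (s(r, T) = -5*13 = -65)
U(k) = -12 + 4*(-3 + k)/(-7 + k) (U(k) = -12 + 4*((k - 3)/(k - 7)) = -12 + 4*((-3 + k)/(-7 + k)) = -12 + 4*(-3 + k)/(-7 + k))
m(J) = -65*J²
1/(m((-34 + 55) + U(-8)) + 6521) = 1/(-65*((-34 + 55) + 8*(9 - 1*(-8))/(-7 - 8))² + 6521) = 1/(-65*(21 + 8*(9 + 8)/(-15))² + 6521) = 1/(-65*(21 + 8*(-1/15)*17)² + 6521) = 1/(-65*(21 - 136/15)² + 6521) = 1/(-65*(179/15)² + 6521) = 1/(-65*32041/225 + 6521) = 1/(-416533/45 + 6521) = 1/(-123088/45) = -45/123088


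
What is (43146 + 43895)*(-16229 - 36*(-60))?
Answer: -1224579829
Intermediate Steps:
(43146 + 43895)*(-16229 - 36*(-60)) = 87041*(-16229 + 2160) = 87041*(-14069) = -1224579829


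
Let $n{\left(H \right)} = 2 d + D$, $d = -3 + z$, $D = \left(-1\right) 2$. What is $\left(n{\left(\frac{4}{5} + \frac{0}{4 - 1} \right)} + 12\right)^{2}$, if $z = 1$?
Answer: $36$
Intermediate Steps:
$D = -2$
$d = -2$ ($d = -3 + 1 = -2$)
$n{\left(H \right)} = -6$ ($n{\left(H \right)} = 2 \left(-2\right) - 2 = -4 - 2 = -6$)
$\left(n{\left(\frac{4}{5} + \frac{0}{4 - 1} \right)} + 12\right)^{2} = \left(-6 + 12\right)^{2} = 6^{2} = 36$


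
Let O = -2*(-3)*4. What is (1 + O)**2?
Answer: 625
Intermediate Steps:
O = 24 (O = 6*4 = 24)
(1 + O)**2 = (1 + 24)**2 = 25**2 = 625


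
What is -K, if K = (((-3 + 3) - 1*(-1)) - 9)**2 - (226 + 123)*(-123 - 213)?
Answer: -117328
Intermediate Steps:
K = 117328 (K = ((0 + 1) - 9)**2 - 349*(-336) = (1 - 9)**2 - 1*(-117264) = (-8)**2 + 117264 = 64 + 117264 = 117328)
-K = -1*117328 = -117328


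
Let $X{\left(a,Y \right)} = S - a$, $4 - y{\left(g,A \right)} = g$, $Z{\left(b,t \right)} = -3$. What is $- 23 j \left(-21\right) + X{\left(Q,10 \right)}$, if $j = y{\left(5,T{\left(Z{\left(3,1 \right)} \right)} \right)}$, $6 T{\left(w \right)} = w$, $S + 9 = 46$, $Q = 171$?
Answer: $-617$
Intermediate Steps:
$S = 37$ ($S = -9 + 46 = 37$)
$T{\left(w \right)} = \frac{w}{6}$
$y{\left(g,A \right)} = 4 - g$
$j = -1$ ($j = 4 - 5 = -1$)
$X{\left(a,Y \right)} = 37 - a$
$- 23 j \left(-21\right) + X{\left(Q,10 \right)} = \left(-23\right) \left(-1\right) \left(-21\right) + \left(37 - 171\right) = 23 \left(-21\right) + \left(37 - 171\right) = -483 - 134 = -617$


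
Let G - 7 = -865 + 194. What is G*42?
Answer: -27888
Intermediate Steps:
G = -664 (G = 7 + (-865 + 194) = 7 - 671 = -664)
G*42 = -664*42 = -27888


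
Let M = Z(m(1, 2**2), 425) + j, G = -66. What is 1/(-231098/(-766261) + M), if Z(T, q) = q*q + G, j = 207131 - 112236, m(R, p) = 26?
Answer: 766261/211069888592 ≈ 3.6304e-6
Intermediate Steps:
j = 94895
Z(T, q) = -66 + q**2 (Z(T, q) = q*q - 66 = q**2 - 66 = -66 + q**2)
M = 275454 (M = (-66 + 425**2) + 94895 = (-66 + 180625) + 94895 = 180559 + 94895 = 275454)
1/(-231098/(-766261) + M) = 1/(-231098/(-766261) + 275454) = 1/(-231098*(-1/766261) + 275454) = 1/(231098/766261 + 275454) = 1/(211069888592/766261) = 766261/211069888592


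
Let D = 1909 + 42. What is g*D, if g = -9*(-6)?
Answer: 105354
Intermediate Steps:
D = 1951
g = 54
g*D = 54*1951 = 105354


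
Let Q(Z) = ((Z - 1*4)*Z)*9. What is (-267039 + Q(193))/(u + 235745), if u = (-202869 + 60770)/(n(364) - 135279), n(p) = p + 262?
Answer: 1374672477/5290652264 ≈ 0.25983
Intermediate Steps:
Q(Z) = 9*Z*(-4 + Z) (Q(Z) = ((Z - 4)*Z)*9 = ((-4 + Z)*Z)*9 = (Z*(-4 + Z))*9 = 9*Z*(-4 + Z))
n(p) = 262 + p
u = 142099/134653 (u = (-202869 + 60770)/((262 + 364) - 135279) = -142099/(626 - 135279) = -142099/(-134653) = -142099*(-1/134653) = 142099/134653 ≈ 1.0553)
(-267039 + Q(193))/(u + 235745) = (-267039 + 9*193*(-4 + 193))/(142099/134653 + 235745) = (-267039 + 9*193*189)/(31743913584/134653) = (-267039 + 328293)*(134653/31743913584) = 61254*(134653/31743913584) = 1374672477/5290652264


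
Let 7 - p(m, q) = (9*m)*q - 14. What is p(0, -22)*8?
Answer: 168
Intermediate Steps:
p(m, q) = 21 - 9*m*q (p(m, q) = 7 - ((9*m)*q - 14) = 7 - (9*m*q - 14) = 7 - (-14 + 9*m*q) = 7 + (14 - 9*m*q) = 21 - 9*m*q)
p(0, -22)*8 = (21 - 9*0*(-22))*8 = (21 + 0)*8 = 21*8 = 168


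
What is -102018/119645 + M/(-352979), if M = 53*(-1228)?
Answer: -28223236442/42232172455 ≈ -0.66829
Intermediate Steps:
M = -65084
-102018/119645 + M/(-352979) = -102018/119645 - 65084/(-352979) = -102018*1/119645 - 65084*(-1/352979) = -102018/119645 + 65084/352979 = -28223236442/42232172455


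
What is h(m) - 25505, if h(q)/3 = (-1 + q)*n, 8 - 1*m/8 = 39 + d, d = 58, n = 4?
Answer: -34061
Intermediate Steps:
m = -712 (m = 64 - 8*(39 + 58) = 64 - 8*97 = 64 - 776 = -712)
h(q) = -12 + 12*q (h(q) = 3*((-1 + q)*4) = 3*(-4 + 4*q) = -12 + 12*q)
h(m) - 25505 = (-12 + 12*(-712)) - 25505 = (-12 - 8544) - 25505 = -8556 - 25505 = -34061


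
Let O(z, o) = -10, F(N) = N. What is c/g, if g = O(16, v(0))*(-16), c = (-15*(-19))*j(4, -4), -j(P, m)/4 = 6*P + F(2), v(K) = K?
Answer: -741/4 ≈ -185.25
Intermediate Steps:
j(P, m) = -8 - 24*P (j(P, m) = -4*(6*P + 2) = -4*(2 + 6*P) = -8 - 24*P)
c = -29640 (c = (-15*(-19))*(-8 - 24*4) = 285*(-8 - 96) = 285*(-104) = -29640)
g = 160 (g = -10*(-16) = 160)
c/g = -29640/160 = -29640*1/160 = -741/4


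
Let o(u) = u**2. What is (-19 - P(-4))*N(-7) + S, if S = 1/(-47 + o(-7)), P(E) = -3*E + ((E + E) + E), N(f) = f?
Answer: 267/2 ≈ 133.50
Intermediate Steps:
P(E) = 0 (P(E) = -3*E + (2*E + E) = -3*E + 3*E = 0)
S = 1/2 (S = 1/(-47 + (-7)**2) = 1/(-47 + 49) = 1/2 ≈ 0.50000)
(-19 - P(-4))*N(-7) + S = (-19 - 1*0)*(-7) + 1/2 = (-19 + 0)*(-7) + 1/2 = -19*(-7) + 1/2 = 133 + 1/2 = 267/2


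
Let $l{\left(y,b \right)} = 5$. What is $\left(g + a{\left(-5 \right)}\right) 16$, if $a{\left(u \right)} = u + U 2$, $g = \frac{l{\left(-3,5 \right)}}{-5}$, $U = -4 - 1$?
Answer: $-256$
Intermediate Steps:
$U = -5$ ($U = -4 - 1 = -5$)
$g = -1$ ($g = \frac{5}{-5} = 5 \left(- \frac{1}{5}\right) = -1$)
$a{\left(u \right)} = -10 + u$ ($a{\left(u \right)} = u - 10 = -10 + u$)
$\left(g + a{\left(-5 \right)}\right) 16 = \left(-1 - 15\right) 16 = \left(-16\right) 16 = -256$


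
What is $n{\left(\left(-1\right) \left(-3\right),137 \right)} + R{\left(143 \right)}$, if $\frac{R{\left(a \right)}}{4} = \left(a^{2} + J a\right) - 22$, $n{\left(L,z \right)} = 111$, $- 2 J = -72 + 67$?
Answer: $83249$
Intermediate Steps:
$J = \frac{5}{2}$ ($J = - \frac{-72 + 67}{2} = \left(- \frac{1}{2}\right) \left(-5\right) = \frac{5}{2} \approx 2.5$)
$R{\left(a \right)} = -88 + 4 a^{2} + 10 a$ ($R{\left(a \right)} = 4 \left(\left(a^{2} + \frac{5 a}{2}\right) - 22\right) = 4 \left(-22 + a^{2} + \frac{5 a}{2}\right) = -88 + 4 a^{2} + 10 a$)
$n{\left(\left(-1\right) \left(-3\right),137 \right)} + R{\left(143 \right)} = 111 + \left(-88 + 4 \cdot 143^{2} + 10 \cdot 143\right) = 111 + \left(-88 + 4 \cdot 20449 + 1430\right) = 111 + \left(-88 + 81796 + 1430\right) = 111 + 83138 = 83249$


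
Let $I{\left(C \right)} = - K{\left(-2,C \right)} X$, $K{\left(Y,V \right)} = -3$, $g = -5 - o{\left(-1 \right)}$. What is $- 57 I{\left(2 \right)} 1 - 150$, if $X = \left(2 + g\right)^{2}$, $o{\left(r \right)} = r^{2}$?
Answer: $-2886$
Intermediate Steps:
$g = -6$ ($g = -5 - \left(-1\right)^{2} = -5 - 1 = -6$)
$X = 16$ ($X = \left(2 - 6\right)^{2} = \left(-4\right)^{2} = 16$)
$I{\left(C \right)} = 48$ ($I{\left(C \right)} = \left(-1\right) \left(-3\right) 16 = 3 \cdot 16 = 48$)
$- 57 I{\left(2 \right)} 1 - 150 = - 57 \cdot 48 \cdot 1 - 150 = \left(-57\right) 48 - 150 = -2736 - 150 = -2886$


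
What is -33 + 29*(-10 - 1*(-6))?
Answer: -149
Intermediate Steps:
-33 + 29*(-10 - 1*(-6)) = -33 + 29*(-10 + 6) = -33 + 29*(-4) = -33 - 116 = -149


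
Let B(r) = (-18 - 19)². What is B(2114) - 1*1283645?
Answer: -1282276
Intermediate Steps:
B(r) = 1369 (B(r) = (-37)² = 1369)
B(2114) - 1*1283645 = 1369 - 1*1283645 = 1369 - 1283645 = -1282276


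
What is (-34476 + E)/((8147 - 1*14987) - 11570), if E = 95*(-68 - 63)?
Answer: 6703/2630 ≈ 2.5487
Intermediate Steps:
E = -12445 (E = 95*(-131) = -12445)
(-34476 + E)/((8147 - 1*14987) - 11570) = (-34476 - 12445)/((8147 - 1*14987) - 11570) = -46921/((8147 - 14987) - 11570) = -46921/(-6840 - 11570) = -46921/(-18410) = -46921*(-1/18410) = 6703/2630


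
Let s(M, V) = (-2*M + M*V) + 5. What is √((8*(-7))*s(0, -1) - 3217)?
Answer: I*√3497 ≈ 59.135*I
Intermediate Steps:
s(M, V) = 5 - 2*M + M*V
√((8*(-7))*s(0, -1) - 3217) = √((8*(-7))*(5 - 2*0 + 0*(-1)) - 3217) = √(-56*(5 + 0 + 0) - 3217) = √(-56*5 - 3217) = √(-280 - 3217) = √(-3497) = I*√3497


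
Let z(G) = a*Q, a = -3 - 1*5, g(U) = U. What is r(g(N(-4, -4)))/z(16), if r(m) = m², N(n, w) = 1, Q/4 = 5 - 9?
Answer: 1/128 ≈ 0.0078125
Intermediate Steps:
Q = -16 (Q = 4*(5 - 9) = 4*(-4) = -16)
a = -8 (a = -3 - 5 = -8)
z(G) = 128 (z(G) = -8*(-16) = 128)
r(g(N(-4, -4)))/z(16) = 1²/128 = 1*(1/128) = 1/128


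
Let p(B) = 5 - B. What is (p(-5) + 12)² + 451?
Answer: 935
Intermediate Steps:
(p(-5) + 12)² + 451 = ((5 - 1*(-5)) + 12)² + 451 = ((5 + 5) + 12)² + 451 = (10 + 12)² + 451 = 22² + 451 = 484 + 451 = 935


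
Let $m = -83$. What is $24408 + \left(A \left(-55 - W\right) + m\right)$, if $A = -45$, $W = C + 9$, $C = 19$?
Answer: $28060$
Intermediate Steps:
$W = 28$ ($W = 19 + 9 = 28$)
$24408 + \left(A \left(-55 - W\right) + m\right) = 24408 - \left(83 + 45 \left(-55 - 28\right)\right) = 24408 - -3652 = 24408 + \left(3735 - 83\right) = 24408 + 3652 = 28060$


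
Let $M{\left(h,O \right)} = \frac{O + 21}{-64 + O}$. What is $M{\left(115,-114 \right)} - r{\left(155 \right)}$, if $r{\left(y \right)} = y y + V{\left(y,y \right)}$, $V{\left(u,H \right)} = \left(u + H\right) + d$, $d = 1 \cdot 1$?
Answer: $- \frac{4331715}{178} \approx -24335.0$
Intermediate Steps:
$d = 1$
$V{\left(u,H \right)} = 1 + H + u$ ($V{\left(u,H \right)} = \left(u + H\right) + 1 = \left(H + u\right) + 1 = 1 + H + u$)
$M{\left(h,O \right)} = \frac{21 + O}{-64 + O}$
$r{\left(y \right)} = 1 + y^{2} + 2 y$ ($r{\left(y \right)} = y y + \left(1 + y + y\right) = y^{2} + \left(1 + 2 y\right) = 1 + y^{2} + 2 y$)
$M{\left(115,-114 \right)} - r{\left(155 \right)} = \frac{21 - 114}{-64 - 114} - \left(1 + 155^{2} + 2 \cdot 155\right) = \frac{1}{-178} \left(-93\right) - \left(1 + 24025 + 310\right) = \left(- \frac{1}{178}\right) \left(-93\right) - 24336 = \frac{93}{178} - 24336 = - \frac{4331715}{178}$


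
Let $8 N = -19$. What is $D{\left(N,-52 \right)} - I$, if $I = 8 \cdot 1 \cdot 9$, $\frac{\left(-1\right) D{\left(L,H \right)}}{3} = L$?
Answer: $- \frac{519}{8} \approx -64.875$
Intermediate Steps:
$N = - \frac{19}{8}$ ($N = \frac{1}{8} \left(-19\right) = - \frac{19}{8} \approx -2.375$)
$D{\left(L,H \right)} = - 3 L$
$I = 72$ ($I = 8 \cdot 9 = 72$)
$D{\left(N,-52 \right)} - I = \left(-3\right) \left(- \frac{19}{8}\right) - 72 = \frac{57}{8} - 72 = - \frac{519}{8}$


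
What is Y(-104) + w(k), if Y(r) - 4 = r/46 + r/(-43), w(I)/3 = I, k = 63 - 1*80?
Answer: -46327/989 ≈ -46.842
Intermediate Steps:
k = -17 (k = 63 - 80 = -17)
w(I) = 3*I
Y(r) = 4 - 3*r/1978 (Y(r) = 4 + (r/46 + r/(-43)) = 4 + (r*(1/46) + r*(-1/43)) = 4 + (r/46 - r/43) = 4 - 3*r/1978)
Y(-104) + w(k) = (4 - 3/1978*(-104)) + 3*(-17) = (4 + 156/989) - 51 = 4112/989 - 51 = -46327/989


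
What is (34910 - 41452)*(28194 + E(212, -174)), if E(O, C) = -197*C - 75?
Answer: -408201174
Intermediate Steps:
E(O, C) = -75 - 197*C
(34910 - 41452)*(28194 + E(212, -174)) = (34910 - 41452)*(28194 + (-75 - 197*(-174))) = -6542*(28194 + (-75 + 34278)) = -6542*(28194 + 34203) = -6542*62397 = -408201174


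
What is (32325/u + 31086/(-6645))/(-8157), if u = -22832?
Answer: 102728353/137507660720 ≈ 0.00074707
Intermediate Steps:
(32325/u + 31086/(-6645))/(-8157) = (32325/(-22832) + 31086/(-6645))/(-8157) = (32325*(-1/22832) + 31086*(-1/6645))*(-1/8157) = (-32325/22832 - 10362/2215)*(-1/8157) = -308185059/50572880*(-1/8157) = 102728353/137507660720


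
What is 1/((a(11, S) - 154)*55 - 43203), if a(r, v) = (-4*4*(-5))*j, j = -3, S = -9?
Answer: -1/64873 ≈ -1.5415e-5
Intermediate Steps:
a(r, v) = -240 (a(r, v) = (-4*4*(-5))*(-3) = -16*(-5)*(-3) = 80*(-3) = -240)
1/((a(11, S) - 154)*55 - 43203) = 1/((-240 - 154)*55 - 43203) = 1/(-394*55 - 43203) = 1/(-21670 - 43203) = 1/(-64873) = -1/64873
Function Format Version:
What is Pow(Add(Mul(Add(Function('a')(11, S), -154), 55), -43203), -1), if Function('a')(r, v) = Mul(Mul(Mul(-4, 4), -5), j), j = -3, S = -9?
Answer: Rational(-1, 64873) ≈ -1.5415e-5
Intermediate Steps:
Function('a')(r, v) = -240 (Function('a')(r, v) = Mul(Mul(Mul(-4, 4), -5), -3) = Mul(Mul(-16, -5), -3) = Mul(80, -3) = -240)
Pow(Add(Mul(Add(Function('a')(11, S), -154), 55), -43203), -1) = Pow(Add(Mul(Add(-240, -154), 55), -43203), -1) = Pow(Add(Mul(-394, 55), -43203), -1) = Pow(Add(-21670, -43203), -1) = Pow(-64873, -1) = Rational(-1, 64873)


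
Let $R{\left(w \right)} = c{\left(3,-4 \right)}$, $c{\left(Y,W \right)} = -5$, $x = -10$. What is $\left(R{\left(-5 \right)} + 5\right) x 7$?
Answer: $0$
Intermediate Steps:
$R{\left(w \right)} = -5$
$\left(R{\left(-5 \right)} + 5\right) x 7 = \left(-5 + 5\right) \left(-10\right) 7 = 0 \left(-10\right) 7 = 0 \cdot 7 = 0$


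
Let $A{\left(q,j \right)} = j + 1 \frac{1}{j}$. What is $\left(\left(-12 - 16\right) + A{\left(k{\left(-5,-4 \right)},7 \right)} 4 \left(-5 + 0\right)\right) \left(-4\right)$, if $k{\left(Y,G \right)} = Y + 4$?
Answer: $\frac{4784}{7} \approx 683.43$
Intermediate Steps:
$k{\left(Y,G \right)} = 4 + Y$
$A{\left(q,j \right)} = j + \frac{1}{j}$
$\left(\left(-12 - 16\right) + A{\left(k{\left(-5,-4 \right)},7 \right)} 4 \left(-5 + 0\right)\right) \left(-4\right) = \left(\left(-12 - 16\right) + \left(7 + \frac{1}{7}\right) 4 \left(-5 + 0\right)\right) \left(-4\right) = \left(-28 + \left(7 + \frac{1}{7}\right) 4 \left(-5\right)\right) \left(-4\right) = \left(-28 + \frac{50}{7} \left(-20\right)\right) \left(-4\right) = \left(-28 - \frac{1000}{7}\right) \left(-4\right) = \left(- \frac{1196}{7}\right) \left(-4\right) = \frac{4784}{7}$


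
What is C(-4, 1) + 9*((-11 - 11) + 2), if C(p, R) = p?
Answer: -184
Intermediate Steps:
C(-4, 1) + 9*((-11 - 11) + 2) = -4 + 9*((-11 - 11) + 2) = -4 + 9*(-22 + 2) = -4 + 9*(-20) = -4 - 180 = -184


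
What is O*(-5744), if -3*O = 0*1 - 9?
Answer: -17232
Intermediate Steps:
O = 3 (O = -(0*1 - 9)/3 = -(0 - 9)/3 = -1/3*(-9) = 3)
O*(-5744) = 3*(-5744) = -17232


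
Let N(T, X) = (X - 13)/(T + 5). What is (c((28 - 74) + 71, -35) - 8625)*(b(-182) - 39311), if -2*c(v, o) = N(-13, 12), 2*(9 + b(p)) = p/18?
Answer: 97684145851/288 ≈ 3.3918e+8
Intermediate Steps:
N(T, X) = (-13 + X)/(5 + T)
b(p) = -9 + p/36 (b(p) = -9 + (p/18)/2 = -9 + p/36)
c(v, o) = -1/16 (c(v, o) = -(-13 + 12)/(2*(5 - 13)) = -(-1)/(2*(-8)) = -(-1)*(-1)/16 = -1/2*1/8 = -1/16)
(c((28 - 74) + 71, -35) - 8625)*(b(-182) - 39311) = (-1/16 - 8625)*((-9 + (1/36)*(-182)) - 39311) = -138001*((-9 - 91/18) - 39311)/16 = -138001*(-253/18 - 39311)/16 = -138001/16*(-707851/18) = 97684145851/288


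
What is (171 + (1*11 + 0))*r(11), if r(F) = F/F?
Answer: 182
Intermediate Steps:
r(F) = 1
(171 + (1*11 + 0))*r(11) = (171 + (1*11 + 0))*1 = (171 + (11 + 0))*1 = (171 + 11)*1 = 182*1 = 182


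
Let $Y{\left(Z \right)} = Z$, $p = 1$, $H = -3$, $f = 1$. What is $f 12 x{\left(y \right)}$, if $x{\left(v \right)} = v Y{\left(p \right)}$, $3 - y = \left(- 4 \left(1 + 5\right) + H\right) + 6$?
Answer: $288$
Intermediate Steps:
$y = 24$ ($y = 3 - \left(\left(- 4 \left(1 + 5\right) - 3\right) + 6\right) = 3 - \left(\left(\left(-4\right) 6 - 3\right) + 6\right) = 3 - \left(\left(-24 - 3\right) + 6\right) = 3 - \left(-27 + 6\right) = 3 - -21 = 3 + 21 = 24$)
$x{\left(v \right)} = v$ ($x{\left(v \right)} = v 1 = v$)
$f 12 x{\left(y \right)} = 1 \cdot 12 \cdot 24 = 12 \cdot 24 = 288$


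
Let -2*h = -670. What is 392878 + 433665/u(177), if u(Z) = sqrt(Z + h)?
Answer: 392878 + 433665*sqrt(2)/32 ≈ 4.1204e+5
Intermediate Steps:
h = 335 (h = -1/2*(-670) = 335)
u(Z) = sqrt(335 + Z) (u(Z) = sqrt(Z + 335) = sqrt(335 + Z))
392878 + 433665/u(177) = 392878 + 433665/(sqrt(335 + 177)) = 392878 + 433665/(sqrt(512)) = 392878 + 433665/((16*sqrt(2))) = 392878 + 433665*(sqrt(2)/32) = 392878 + 433665*sqrt(2)/32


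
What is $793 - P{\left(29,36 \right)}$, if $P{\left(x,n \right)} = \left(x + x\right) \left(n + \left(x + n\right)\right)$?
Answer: $-5065$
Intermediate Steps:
$P{\left(x,n \right)} = 2 x \left(x + 2 n\right)$ ($P{\left(x,n \right)} = 2 x \left(n + \left(n + x\right)\right) = 2 x \left(x + 2 n\right)$)
$793 - P{\left(29,36 \right)} = 793 - 2 \cdot 29 \left(29 + 2 \cdot 36\right) = 793 - 2 \cdot 29 \left(29 + 72\right) = 793 - 2 \cdot 29 \cdot 101 = 793 - 5858 = -5065$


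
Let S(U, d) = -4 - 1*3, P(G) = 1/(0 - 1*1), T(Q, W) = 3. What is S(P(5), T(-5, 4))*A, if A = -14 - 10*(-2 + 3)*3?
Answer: 308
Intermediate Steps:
P(G) = -1 (P(G) = 1/(0 - 1) = 1/(-1) = -1)
A = -44 (A = -14 - 10*3 = -14 - 30 = -44)
S(U, d) = -7 (S(U, d) = -4 - 3 = -7)
S(P(5), T(-5, 4))*A = -7*(-44) = 308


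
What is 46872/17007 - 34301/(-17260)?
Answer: 464122609/97846940 ≈ 4.7434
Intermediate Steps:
46872/17007 - 34301/(-17260) = 46872*(1/17007) - 34301*(-1/17260) = 15624/5669 + 34301/17260 = 464122609/97846940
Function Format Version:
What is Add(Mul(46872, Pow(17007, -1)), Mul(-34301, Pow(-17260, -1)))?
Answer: Rational(464122609, 97846940) ≈ 4.7434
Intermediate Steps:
Add(Mul(46872, Pow(17007, -1)), Mul(-34301, Pow(-17260, -1))) = Add(Mul(46872, Rational(1, 17007)), Mul(-34301, Rational(-1, 17260))) = Add(Rational(15624, 5669), Rational(34301, 17260)) = Rational(464122609, 97846940)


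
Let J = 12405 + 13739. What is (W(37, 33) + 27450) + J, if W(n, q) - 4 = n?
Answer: 53635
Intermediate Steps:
J = 26144
W(n, q) = 4 + n
(W(37, 33) + 27450) + J = ((4 + 37) + 27450) + 26144 = (41 + 27450) + 26144 = 27491 + 26144 = 53635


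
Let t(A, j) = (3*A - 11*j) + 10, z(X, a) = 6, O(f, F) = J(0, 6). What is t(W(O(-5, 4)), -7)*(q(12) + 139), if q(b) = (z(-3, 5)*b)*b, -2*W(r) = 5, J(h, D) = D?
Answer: 159477/2 ≈ 79739.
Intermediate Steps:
O(f, F) = 6
W(r) = -5/2 (W(r) = -½*5 = -5/2)
t(A, j) = 10 - 11*j + 3*A (t(A, j) = (-11*j + 3*A) + 10 = 10 - 11*j + 3*A)
q(b) = 6*b² (q(b) = (6*b)*b = 6*b²)
t(W(O(-5, 4)), -7)*(q(12) + 139) = (10 - 11*(-7) + 3*(-5/2))*(6*12² + 139) = (10 + 77 - 15/2)*(6*144 + 139) = 159*(864 + 139)/2 = (159/2)*1003 = 159477/2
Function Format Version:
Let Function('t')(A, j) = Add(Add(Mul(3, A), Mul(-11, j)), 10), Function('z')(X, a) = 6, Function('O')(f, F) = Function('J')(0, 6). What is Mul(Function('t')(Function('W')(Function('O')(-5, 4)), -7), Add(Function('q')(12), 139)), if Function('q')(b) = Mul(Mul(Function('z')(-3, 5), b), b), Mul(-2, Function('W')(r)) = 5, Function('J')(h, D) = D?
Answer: Rational(159477, 2) ≈ 79739.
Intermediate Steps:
Function('O')(f, F) = 6
Function('W')(r) = Rational(-5, 2) (Function('W')(r) = Mul(Rational(-1, 2), 5) = Rational(-5, 2))
Function('t')(A, j) = Add(10, Mul(-11, j), Mul(3, A)) (Function('t')(A, j) = Add(Add(Mul(-11, j), Mul(3, A)), 10) = Add(10, Mul(-11, j), Mul(3, A)))
Function('q')(b) = Mul(6, Pow(b, 2)) (Function('q')(b) = Mul(Mul(6, b), b) = Mul(6, Pow(b, 2)))
Mul(Function('t')(Function('W')(Function('O')(-5, 4)), -7), Add(Function('q')(12), 139)) = Mul(Add(10, Mul(-11, -7), Mul(3, Rational(-5, 2))), Add(Mul(6, Pow(12, 2)), 139)) = Mul(Add(10, 77, Rational(-15, 2)), Add(Mul(6, 144), 139)) = Mul(Rational(159, 2), Add(864, 139)) = Mul(Rational(159, 2), 1003) = Rational(159477, 2)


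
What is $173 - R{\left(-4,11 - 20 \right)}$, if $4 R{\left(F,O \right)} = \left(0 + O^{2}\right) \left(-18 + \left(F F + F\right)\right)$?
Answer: $\frac{589}{2} \approx 294.5$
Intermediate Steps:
$R{\left(F,O \right)} = \frac{O^{2} \left(-18 + F + F^{2}\right)}{4}$ ($R{\left(F,O \right)} = \frac{\left(0 + O^{2}\right) \left(-18 + \left(F F + F\right)\right)}{4} = \frac{O^{2} \left(-18 + \left(F^{2} + F\right)\right)}{4} = \frac{O^{2} \left(-18 + \left(F + F^{2}\right)\right)}{4} = \frac{O^{2} \left(-18 + F + F^{2}\right)}{4}$)
$173 - R{\left(-4,11 - 20 \right)} = 173 - \frac{\left(11 - 20\right)^{2} \left(-18 - 4 + \left(-4\right)^{2}\right)}{4} = 173 - \frac{\left(11 - 20\right)^{2} \left(-18 - 4 + 16\right)}{4} = 173 - \frac{1}{4} \left(-9\right)^{2} \left(-6\right) = 173 - \frac{1}{4} \cdot 81 \left(-6\right) = 173 - - \frac{243}{2} = 173 + \frac{243}{2} = \frac{589}{2}$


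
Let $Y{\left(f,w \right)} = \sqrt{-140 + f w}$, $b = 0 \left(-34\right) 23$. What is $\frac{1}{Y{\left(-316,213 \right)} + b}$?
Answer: $- \frac{i \sqrt{16862}}{33724} \approx - 0.0038505 i$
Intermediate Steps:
$b = 0$ ($b = 0 \cdot 23 = 0$)
$\frac{1}{Y{\left(-316,213 \right)} + b} = \frac{1}{\sqrt{-140 - 67308} + 0} = \frac{1}{\sqrt{-67448} + 0} = \frac{1}{2 i \sqrt{16862} + 0} = \frac{1}{2 i \sqrt{16862}} = - \frac{i \sqrt{16862}}{33724}$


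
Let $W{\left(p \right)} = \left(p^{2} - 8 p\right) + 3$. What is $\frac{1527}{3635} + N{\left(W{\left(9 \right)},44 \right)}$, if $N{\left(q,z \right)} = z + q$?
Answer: $\frac{205087}{3635} \approx 56.42$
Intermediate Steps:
$W{\left(p \right)} = 3 + p^{2} - 8 p$
$N{\left(q,z \right)} = q + z$
$\frac{1527}{3635} + N{\left(W{\left(9 \right)},44 \right)} = \frac{1527}{3635} + \left(\left(3 + 9^{2} - 72\right) + 44\right) = 1527 \cdot \frac{1}{3635} + \left(\left(3 + 81 - 72\right) + 44\right) = \frac{1527}{3635} + \left(12 + 44\right) = \frac{1527}{3635} + 56 = \frac{205087}{3635}$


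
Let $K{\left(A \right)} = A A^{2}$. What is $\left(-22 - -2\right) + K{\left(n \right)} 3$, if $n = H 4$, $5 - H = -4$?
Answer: $139948$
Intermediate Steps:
$H = 9$ ($H = 5 - -4 = 5 + 4 = 9$)
$n = 36$ ($n = 9 \cdot 4 = 36$)
$K{\left(A \right)} = A^{3}$
$\left(-22 - -2\right) + K{\left(n \right)} 3 = \left(-22 - -2\right) + 36^{3} \cdot 3 = \left(-22 + 2\right) + 46656 \cdot 3 = -20 + 139968 = 139948$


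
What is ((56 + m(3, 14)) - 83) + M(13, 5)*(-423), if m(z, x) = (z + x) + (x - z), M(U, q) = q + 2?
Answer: -2960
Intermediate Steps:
M(U, q) = 2 + q
m(z, x) = 2*x (m(z, x) = (x + z) + (x - z) = 2*x)
((56 + m(3, 14)) - 83) + M(13, 5)*(-423) = ((56 + 2*14) - 83) + (2 + 5)*(-423) = ((56 + 28) - 83) + 7*(-423) = (84 - 83) - 2961 = 1 - 2961 = -2960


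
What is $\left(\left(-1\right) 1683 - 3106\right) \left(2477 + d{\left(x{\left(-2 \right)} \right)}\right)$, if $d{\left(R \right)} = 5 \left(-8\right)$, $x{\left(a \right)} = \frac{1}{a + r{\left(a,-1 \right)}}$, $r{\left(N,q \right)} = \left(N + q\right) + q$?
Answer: $-11670793$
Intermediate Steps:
$r{\left(N,q \right)} = N + 2 q$
$x{\left(a \right)} = \frac{1}{-2 + 2 a}$ ($x{\left(a \right)} = \frac{1}{a + \left(a + 2 \left(-1\right)\right)} = \frac{1}{a + \left(a - 2\right)} = \frac{1}{a + \left(-2 + a\right)} = \frac{1}{-2 + 2 a}$)
$d{\left(R \right)} = -40$
$\left(\left(-1\right) 1683 - 3106\right) \left(2477 + d{\left(x{\left(-2 \right)} \right)}\right) = \left(\left(-1\right) 1683 - 3106\right) \left(2477 - 40\right) = \left(-1683 - 3106\right) 2437 = \left(-4789\right) 2437 = -11670793$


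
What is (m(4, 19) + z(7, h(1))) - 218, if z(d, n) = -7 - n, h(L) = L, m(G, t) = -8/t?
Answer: -4302/19 ≈ -226.42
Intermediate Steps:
(m(4, 19) + z(7, h(1))) - 218 = (-8/19 + (-7 - 1*1)) - 218 = (-8*1/19 + (-7 - 1)) - 218 = (-8/19 - 8) - 218 = -160/19 - 218 = -4302/19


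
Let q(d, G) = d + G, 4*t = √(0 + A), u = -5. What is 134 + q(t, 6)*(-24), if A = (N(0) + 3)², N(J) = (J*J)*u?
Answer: -28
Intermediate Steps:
N(J) = -5*J² (N(J) = (J*J)*(-5) = J²*(-5) = -5*J²)
A = 9 (A = (-5*0² + 3)² = (-5*0 + 3)² = (0 + 3)² = 3² = 9)
t = ¾ (t = √(0 + 9)/4 = √9/4 = (¼)*3 = ¾ ≈ 0.75000)
q(d, G) = G + d
134 + q(t, 6)*(-24) = 134 + (6 + ¾)*(-24) = 134 + (27/4)*(-24) = 134 - 162 = -28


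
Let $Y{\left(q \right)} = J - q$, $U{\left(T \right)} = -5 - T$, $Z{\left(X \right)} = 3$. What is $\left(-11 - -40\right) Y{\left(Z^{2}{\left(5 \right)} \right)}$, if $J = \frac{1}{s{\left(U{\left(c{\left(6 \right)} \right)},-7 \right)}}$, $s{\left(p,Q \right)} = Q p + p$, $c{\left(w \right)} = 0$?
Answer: $- \frac{7801}{30} \approx -260.03$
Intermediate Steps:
$s{\left(p,Q \right)} = p + Q p$
$J = \frac{1}{30}$ ($J = \frac{1}{\left(-5 - 0\right) \left(1 - 7\right)} = \frac{1}{\left(-5 + 0\right) \left(-6\right)} = \frac{1}{\left(-5\right) \left(-6\right)} = \frac{1}{30} \approx 0.033333$)
$Y{\left(q \right)} = \frac{1}{30} - q$
$\left(-11 - -40\right) Y{\left(Z^{2}{\left(5 \right)} \right)} = \left(-11 - -40\right) \left(\frac{1}{30} - 3^{2}\right) = \left(-11 + 40\right) \left(\frac{1}{30} - 9\right) = 29 \left(\frac{1}{30} - 9\right) = 29 \left(- \frac{269}{30}\right) = - \frac{7801}{30}$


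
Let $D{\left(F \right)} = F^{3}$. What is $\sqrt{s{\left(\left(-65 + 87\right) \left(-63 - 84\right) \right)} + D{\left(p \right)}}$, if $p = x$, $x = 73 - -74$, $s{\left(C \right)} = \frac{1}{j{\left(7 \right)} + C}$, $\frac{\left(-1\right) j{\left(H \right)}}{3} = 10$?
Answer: $\frac{\sqrt{528776724621}}{408} \approx 1782.3$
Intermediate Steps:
$j{\left(H \right)} = -30$ ($j{\left(H \right)} = \left(-3\right) 10 = -30$)
$s{\left(C \right)} = \frac{1}{-30 + C}$
$x = 147$ ($x = 73 + 74 = 147$)
$p = 147$
$\sqrt{s{\left(\left(-65 + 87\right) \left(-63 - 84\right) \right)} + D{\left(p \right)}} = \sqrt{\frac{1}{-30 + \left(-65 + 87\right) \left(-63 - 84\right)} + 147^{3}} = \sqrt{\frac{1}{-30 + 22 \left(-147\right)} + 3176523} = \sqrt{\frac{1}{-30 - 3234} + 3176523} = \sqrt{\frac{1}{-3264} + 3176523} = \sqrt{- \frac{1}{3264} + 3176523} = \sqrt{\frac{10368171071}{3264}} = \frac{\sqrt{528776724621}}{408}$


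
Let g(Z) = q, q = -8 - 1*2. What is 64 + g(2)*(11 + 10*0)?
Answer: -46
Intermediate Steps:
q = -10 (q = -8 - 2 = -10)
g(Z) = -10
64 + g(2)*(11 + 10*0) = 64 - 10*(11 + 10*0) = 64 - 10*(11 + 0) = 64 - 10*11 = 64 - 110 = -46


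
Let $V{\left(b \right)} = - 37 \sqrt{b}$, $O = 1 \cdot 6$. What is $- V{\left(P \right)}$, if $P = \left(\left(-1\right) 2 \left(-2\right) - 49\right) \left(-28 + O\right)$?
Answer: $111 \sqrt{110} \approx 1164.2$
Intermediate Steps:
$O = 6$
$P = 990$ ($P = \left(\left(-1\right) 2 \left(-2\right) - 49\right) \left(-28 + 6\right) = \left(\left(-2\right) \left(-2\right) - 49\right) \left(-22\right) = \left(4 - 49\right) \left(-22\right) = \left(-45\right) \left(-22\right) = 990$)
$- V{\left(P \right)} = - \left(-37\right) \sqrt{990} = - \left(-37\right) 3 \sqrt{110} = - \left(-111\right) \sqrt{110} = 111 \sqrt{110}$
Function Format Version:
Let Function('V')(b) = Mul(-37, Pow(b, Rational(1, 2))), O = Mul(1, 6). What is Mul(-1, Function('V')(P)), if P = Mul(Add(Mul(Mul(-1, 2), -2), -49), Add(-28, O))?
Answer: Mul(111, Pow(110, Rational(1, 2))) ≈ 1164.2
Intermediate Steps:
O = 6
P = 990 (P = Mul(Add(Mul(Mul(-1, 2), -2), -49), Add(-28, 6)) = Mul(Add(Mul(-2, -2), -49), -22) = Mul(Add(4, -49), -22) = Mul(-45, -22) = 990)
Mul(-1, Function('V')(P)) = Mul(-1, Mul(-37, Pow(990, Rational(1, 2)))) = Mul(-1, Mul(-37, Mul(3, Pow(110, Rational(1, 2))))) = Mul(-1, Mul(-111, Pow(110, Rational(1, 2)))) = Mul(111, Pow(110, Rational(1, 2)))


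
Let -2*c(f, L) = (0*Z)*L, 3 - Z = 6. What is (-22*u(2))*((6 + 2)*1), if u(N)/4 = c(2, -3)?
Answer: 0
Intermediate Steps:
Z = -3 (Z = 3 - 1*6 = 3 - 6 = -3)
c(f, L) = 0 (c(f, L) = -0*(-3)*L/2 = -0*L = -½*0 = 0)
u(N) = 0 (u(N) = 4*0 = 0)
(-22*u(2))*((6 + 2)*1) = (-22*0)*((6 + 2)*1) = 0*(8*1) = 0*8 = 0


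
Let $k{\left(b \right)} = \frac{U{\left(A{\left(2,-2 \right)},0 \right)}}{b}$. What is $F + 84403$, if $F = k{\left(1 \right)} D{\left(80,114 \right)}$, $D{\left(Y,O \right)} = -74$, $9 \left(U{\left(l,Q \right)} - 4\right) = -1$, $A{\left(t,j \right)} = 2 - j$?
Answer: $\frac{757037}{9} \approx 84115.0$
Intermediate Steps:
$U{\left(l,Q \right)} = \frac{35}{9}$ ($U{\left(l,Q \right)} = 4 + \frac{1}{9} \left(-1\right) = 4 - \frac{1}{9} = \frac{35}{9}$)
$k{\left(b \right)} = \frac{35}{9 b}$
$F = - \frac{2590}{9}$ ($F = \frac{35}{9 \cdot 1} \left(-74\right) = \frac{35}{9} \cdot 1 \left(-74\right) = \frac{35}{9} \left(-74\right) = - \frac{2590}{9} \approx -287.78$)
$F + 84403 = - \frac{2590}{9} + 84403 = \frac{757037}{9}$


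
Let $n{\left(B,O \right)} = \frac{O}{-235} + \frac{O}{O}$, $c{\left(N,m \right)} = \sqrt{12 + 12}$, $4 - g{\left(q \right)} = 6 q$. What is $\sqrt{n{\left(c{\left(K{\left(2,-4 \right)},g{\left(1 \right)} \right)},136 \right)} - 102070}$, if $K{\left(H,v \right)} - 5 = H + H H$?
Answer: $\frac{i \sqrt{5636792485}}{235} \approx 319.48 i$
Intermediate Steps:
$K{\left(H,v \right)} = 5 + H + H^{2}$ ($K{\left(H,v \right)} = 5 + \left(H + H H\right) = 5 + \left(H + H^{2}\right) = 5 + H + H^{2}$)
$g{\left(q \right)} = 4 - 6 q$
$c{\left(N,m \right)} = 2 \sqrt{6}$ ($c{\left(N,m \right)} = \sqrt{24} = 2 \sqrt{6}$)
$n{\left(B,O \right)} = 1 - \frac{O}{235}$ ($n{\left(B,O \right)} = O \left(- \frac{1}{235}\right) + 1 = - \frac{O}{235} + 1 = 1 - \frac{O}{235}$)
$\sqrt{n{\left(c{\left(K{\left(2,-4 \right)},g{\left(1 \right)} \right)},136 \right)} - 102070} = \sqrt{\left(1 - \frac{136}{235}\right) - 102070} = \sqrt{\frac{99}{235} - 102070} = \sqrt{- \frac{23986351}{235}} = \frac{i \sqrt{5636792485}}{235}$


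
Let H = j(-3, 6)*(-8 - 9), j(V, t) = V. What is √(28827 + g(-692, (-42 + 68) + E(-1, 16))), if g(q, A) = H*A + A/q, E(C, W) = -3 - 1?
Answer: √3585370678/346 ≈ 173.06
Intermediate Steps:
E(C, W) = -4
H = 51 (H = -3*(-8 - 9) = -3*(-17) = 51)
g(q, A) = 51*A + A/q
√(28827 + g(-692, (-42 + 68) + E(-1, 16))) = √(28827 + (51*((-42 + 68) - 4) + ((-42 + 68) - 4)/(-692))) = √(28827 + (51*(26 - 4) + (26 - 4)*(-1/692))) = √(28827 + (51*22 + 22*(-1/692))) = √(28827 + (1122 - 11/346)) = √(28827 + 388201/346) = √(10362343/346) = √3585370678/346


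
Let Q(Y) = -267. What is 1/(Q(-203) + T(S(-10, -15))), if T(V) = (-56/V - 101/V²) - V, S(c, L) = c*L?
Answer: -22500/9391001 ≈ -0.0023959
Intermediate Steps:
S(c, L) = L*c
T(V) = -V - 101/V² - 56/V (T(V) = (-56/V - 101/V²) - V = (-101/V² - 56/V) - V = -V - 101/V² - 56/V)
1/(Q(-203) + T(S(-10, -15))) = 1/(-267 + (-(-15)*(-10) - 101/(-15*(-10))² - 56/((-15*(-10))))) = 1/(-267 + (-1*150 - 101/150² - 56/150)) = 1/(-267 + (-150 - 101*1/22500 - 56*1/150)) = 1/(-267 + (-150 - 101/22500 - 28/75)) = 1/(-267 - 3383501/22500) = 1/(-9391001/22500) = -22500/9391001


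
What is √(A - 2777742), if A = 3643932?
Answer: √866190 ≈ 930.69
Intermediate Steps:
√(A - 2777742) = √(3643932 - 2777742) = √866190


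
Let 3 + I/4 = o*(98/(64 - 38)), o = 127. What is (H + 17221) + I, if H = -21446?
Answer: -30189/13 ≈ -2322.2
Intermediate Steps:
I = 24736/13 (I = -12 + 4*(127*(98/(64 - 38))) = -12 + 4*(127*(98/26)) = -12 + 4*(127*(98*(1/26))) = -12 + 4*(127*(49/13)) = -12 + 4*(6223/13) = -12 + 24892/13 = 24736/13 ≈ 1902.8)
(H + 17221) + I = (-21446 + 17221) + 24736/13 = -4225 + 24736/13 = -30189/13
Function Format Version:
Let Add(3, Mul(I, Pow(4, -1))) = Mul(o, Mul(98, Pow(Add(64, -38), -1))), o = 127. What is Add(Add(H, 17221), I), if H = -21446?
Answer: Rational(-30189, 13) ≈ -2322.2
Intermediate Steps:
I = Rational(24736, 13) (I = Add(-12, Mul(4, Mul(127, Mul(98, Pow(Add(64, -38), -1))))) = Add(-12, Mul(4, Mul(127, Mul(98, Pow(26, -1))))) = Add(-12, Mul(4, Mul(127, Mul(98, Rational(1, 26))))) = Add(-12, Mul(4, Mul(127, Rational(49, 13)))) = Add(-12, Mul(4, Rational(6223, 13))) = Add(-12, Rational(24892, 13)) = Rational(24736, 13) ≈ 1902.8)
Add(Add(H, 17221), I) = Add(Add(-21446, 17221), Rational(24736, 13)) = Add(-4225, Rational(24736, 13)) = Rational(-30189, 13)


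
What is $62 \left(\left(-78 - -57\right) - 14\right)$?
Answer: $-2170$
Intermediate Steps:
$62 \left(\left(-78 - -57\right) - 14\right) = 62 \left(\left(-78 + 57\right) - 14\right) = 62 \left(-21 - 14\right) = 62 \left(-35\right) = -2170$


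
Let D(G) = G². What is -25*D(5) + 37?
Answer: -588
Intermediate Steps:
-25*D(5) + 37 = -25*5² + 37 = -25*25 + 37 = -625 + 37 = -588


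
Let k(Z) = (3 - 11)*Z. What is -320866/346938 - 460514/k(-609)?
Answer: -13444422107/140856828 ≈ -95.447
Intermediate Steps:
k(Z) = -8*Z
-320866/346938 - 460514/k(-609) = -320866/346938 - 460514/((-8*(-609))) = -320866*1/346938 - 460514/4872 = -160433/173469 - 460514*1/4872 = -160433/173469 - 230257/2436 = -13444422107/140856828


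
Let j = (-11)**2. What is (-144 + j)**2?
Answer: 529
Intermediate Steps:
j = 121
(-144 + j)**2 = (-144 + 121)**2 = (-23)**2 = 529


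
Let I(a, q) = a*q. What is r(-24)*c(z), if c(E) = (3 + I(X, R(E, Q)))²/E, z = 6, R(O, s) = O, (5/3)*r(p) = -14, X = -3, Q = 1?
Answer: -315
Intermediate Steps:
r(p) = -42/5 (r(p) = (⅗)*(-14) = -42/5)
c(E) = (3 - 3*E)²/E
r(-24)*c(z) = -378*(-1 + 6)²/(5*6) = -378*5²/(5*6) = -378*25/(5*6) = -42/5*75/2 = -315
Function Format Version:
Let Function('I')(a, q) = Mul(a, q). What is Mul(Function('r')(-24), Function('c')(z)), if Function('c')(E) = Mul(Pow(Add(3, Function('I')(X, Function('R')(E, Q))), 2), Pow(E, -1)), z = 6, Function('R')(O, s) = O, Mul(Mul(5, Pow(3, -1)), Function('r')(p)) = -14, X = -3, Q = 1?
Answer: -315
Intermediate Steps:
Function('r')(p) = Rational(-42, 5) (Function('r')(p) = Mul(Rational(3, 5), -14) = Rational(-42, 5))
Function('c')(E) = Mul(Pow(E, -1), Pow(Add(3, Mul(-3, E)), 2)) (Function('c')(E) = Mul(Pow(Add(3, Mul(-3, E)), 2), Pow(E, -1)) = Mul(Pow(E, -1), Pow(Add(3, Mul(-3, E)), 2)))
Mul(Function('r')(-24), Function('c')(z)) = Mul(Rational(-42, 5), Mul(9, Pow(6, -1), Pow(Add(-1, 6), 2))) = Mul(Rational(-42, 5), Mul(9, Rational(1, 6), Pow(5, 2))) = Mul(Rational(-42, 5), Mul(9, Rational(1, 6), 25)) = Mul(Rational(-42, 5), Rational(75, 2)) = -315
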